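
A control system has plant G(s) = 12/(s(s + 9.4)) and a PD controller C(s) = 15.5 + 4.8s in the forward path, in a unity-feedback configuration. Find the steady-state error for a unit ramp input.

0.0505

The loop has one pole at the origin (type 1). Velocity error constant K_v = lim_{s→0} s·C(s)G(s) = 15.5·12/9.4 = 19.79.
Steady-state error to a unit ramp: e_ss = 1/K_v = 0.0505.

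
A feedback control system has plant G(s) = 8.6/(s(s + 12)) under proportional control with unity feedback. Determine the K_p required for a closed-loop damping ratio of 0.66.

K_p = 9.61

Closed-loop characteristic equation: s² + 12s + K_p·8.6 = 0.
So ω_n = √(8.6K_p) and 2ζω_n = 12, giving ζ = 12/(2√(8.6K_p)).
Setting ζ = 0.66: √(8.6K_p) = 12/(2·0.66) = 9.091, so K_p = 82.64/8.6 = 9.61.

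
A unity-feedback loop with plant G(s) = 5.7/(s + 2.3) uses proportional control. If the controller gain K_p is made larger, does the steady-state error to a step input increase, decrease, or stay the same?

decrease

The position error constant K_pos = K_p·G(0) grows with K_p, and e_ss = 1/(1+K_pos) falls.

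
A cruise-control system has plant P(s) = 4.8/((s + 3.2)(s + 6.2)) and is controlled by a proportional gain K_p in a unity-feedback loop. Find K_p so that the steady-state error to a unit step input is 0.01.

For a type-0 loop with proportional control, e_ss = 1/(1 + K_p·P(0)).
P(0) = 0.2419. Require 1/(1 + K_p·0.2419) = 0.01, so 1 + 0.2419·K_p = 100.
K_p = (100 − 1)/0.2419 = 409.

K_p = 409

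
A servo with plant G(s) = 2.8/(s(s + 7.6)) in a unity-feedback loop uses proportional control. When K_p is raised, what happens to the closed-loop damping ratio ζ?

decrease

ζ = 7.6/(2√(2.8K_p)); increasing K_p raises the denominator, so ζ falls.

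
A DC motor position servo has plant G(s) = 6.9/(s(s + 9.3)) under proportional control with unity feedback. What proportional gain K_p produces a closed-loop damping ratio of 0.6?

Closed-loop characteristic equation: s² + 9.3s + K_p·6.9 = 0.
So ω_n = √(6.9K_p) and 2ζω_n = 9.3, giving ζ = 9.3/(2√(6.9K_p)).
Setting ζ = 0.6: √(6.9K_p) = 9.3/(2·0.6) = 7.75, so K_p = 60.06/6.9 = 8.7.

K_p = 8.7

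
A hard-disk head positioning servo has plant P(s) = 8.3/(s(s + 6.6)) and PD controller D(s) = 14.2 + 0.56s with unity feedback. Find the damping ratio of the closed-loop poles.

ζ = 0.518

Forward path: (14.2 + 0.56s)·8.3/(s(s+6.6)). The closed-loop characteristic equation is s² + (6.6 + 8.3·0.56)s + 8.3·14.2 = 0.
That is s² + 11.25s + 117.9 = 0, so ω_n = 10.86 rad/s and ζ = 11.25/(2·10.86) = 0.518.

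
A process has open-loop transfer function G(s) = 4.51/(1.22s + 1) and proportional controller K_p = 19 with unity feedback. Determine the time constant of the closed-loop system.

τ = 0.0141 s

Closed loop: T(s) = K_p·G/(1+K_p·G) = 85.69/(1.22s + 1 + 85.69), with pole at s = −(1 + 85.69)/1.22 = −71.06.
Closed-loop time constant τ = 1/71.06 = 0.0141 s.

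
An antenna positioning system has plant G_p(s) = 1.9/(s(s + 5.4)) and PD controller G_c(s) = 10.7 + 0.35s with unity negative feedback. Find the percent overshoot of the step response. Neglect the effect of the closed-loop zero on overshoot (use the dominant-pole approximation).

Forward path: (10.7 + 0.35s)·1.9/(s(s+5.4)). The closed-loop characteristic equation is s² + (5.4 + 1.9·0.35)s + 1.9·10.7 = 0.
That is s² + 6.065s + 20.33 = 0, so ω_n = 4.509 rad/s and ζ = 6.065/(2·4.509) = 0.6726.
%OS = 100·exp(−πζ/√(1−ζ²)) = 5.75%.

5.75%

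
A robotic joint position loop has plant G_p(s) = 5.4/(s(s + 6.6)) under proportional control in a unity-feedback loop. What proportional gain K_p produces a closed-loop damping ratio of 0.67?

Closed-loop characteristic equation: s² + 6.6s + K_p·5.4 = 0.
So ω_n = √(5.4K_p) and 2ζω_n = 6.6, giving ζ = 6.6/(2√(5.4K_p)).
Setting ζ = 0.67: √(5.4K_p) = 6.6/(2·0.67) = 4.925, so K_p = 24.26/5.4 = 4.49.

K_p = 4.49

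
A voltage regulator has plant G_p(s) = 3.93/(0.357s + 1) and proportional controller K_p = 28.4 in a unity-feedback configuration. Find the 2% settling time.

T_s ≈ 0.0127 s

Closed loop: T(s) = K_p·G_p/(1+K_p·G_p) = 111.6/(0.357s + 1 + 111.6), with pole at s = −(1 + 111.6)/0.357 = −315.4.
τ = 1/315.4 = 0.00317 s, so 2% settling time ≈ 4τ = 0.0127 s.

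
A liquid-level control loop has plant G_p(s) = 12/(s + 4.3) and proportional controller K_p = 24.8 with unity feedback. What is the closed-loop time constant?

τ = 0.00331 s

Closed-loop transfer function: T(s) = K_p·G_p(s)/(1 + K_p·G_p(s)) = 297.6/(s + 4.3 + 297.6) = 297.6/(s + 301.9).
Time constant τ = 1/301.9 = 0.00331 s.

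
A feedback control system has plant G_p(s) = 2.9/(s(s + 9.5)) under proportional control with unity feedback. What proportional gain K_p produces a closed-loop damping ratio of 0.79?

K_p = 12.5

Closed-loop characteristic equation: s² + 9.5s + K_p·2.9 = 0.
So ω_n = √(2.9K_p) and 2ζω_n = 9.5, giving ζ = 9.5/(2√(2.9K_p)).
Setting ζ = 0.79: √(2.9K_p) = 9.5/(2·0.79) = 6.013, so K_p = 36.15/2.9 = 12.5.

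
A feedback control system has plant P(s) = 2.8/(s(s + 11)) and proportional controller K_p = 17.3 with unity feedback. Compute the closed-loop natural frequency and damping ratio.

The closed-loop denominator is s(s+11) + 17.3·2.8 = s² + 11s + 48.44.
So ω_n² = 48.44 ⇒ ω_n = 6.96 rad/s, and ζ = 11/(2ω_n) = 0.79.

ω_n = 6.96 rad/s, ζ = 0.79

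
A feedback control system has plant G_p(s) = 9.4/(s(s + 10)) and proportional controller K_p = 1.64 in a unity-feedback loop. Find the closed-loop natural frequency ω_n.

With unity feedback the closed-loop characteristic equation is s² + 10s + 1.64·9.4 = s² + 10s + 15.42 = 0.
Matching s² + 2ζω_n s + ω_n²: ω_n = √15.42 = 3.926 rad/s and 2ζω_n = 10, so ζ = 10/(2·3.926) = 1.27.

ω_n = 3.93 rad/s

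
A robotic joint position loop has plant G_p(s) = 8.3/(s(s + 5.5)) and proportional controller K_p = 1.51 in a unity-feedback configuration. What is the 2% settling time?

T_s ≈ 1.45 s

The closed-loop denominator s² + 5.5s + 12.53 gives ω_n = √12.53 = 3.54 and ζ = 5.5/(2ω_n) = 0.7768.
2% settling time T_s ≈ 4/(ζω_n) = 4/2.75 = 1.45 s.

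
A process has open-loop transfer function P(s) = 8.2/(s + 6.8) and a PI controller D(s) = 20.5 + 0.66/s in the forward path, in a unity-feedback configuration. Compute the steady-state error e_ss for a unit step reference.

The open loop D(s)P(s) has a pole at the origin (type 1), so the static position error constant is infinite and e_ss = 1/(1+∞) = 0.

0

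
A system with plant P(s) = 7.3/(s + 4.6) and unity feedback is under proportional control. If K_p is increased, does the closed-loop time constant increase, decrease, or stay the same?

The closed-loop bandwidth 4.6+K_p·7.3 grows with K_p, so τ shrinks.

decrease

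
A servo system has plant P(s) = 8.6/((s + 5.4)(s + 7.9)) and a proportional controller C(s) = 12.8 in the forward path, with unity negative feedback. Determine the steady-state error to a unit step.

The loop is type 0. Static position error constant K_pos = C(0)·P(0) = 12.8·0.2016 = 2.58.
Steady-state error to a unit step: e_ss = 1/(1+K_pos) = 1/3.58 = 0.279.

0.279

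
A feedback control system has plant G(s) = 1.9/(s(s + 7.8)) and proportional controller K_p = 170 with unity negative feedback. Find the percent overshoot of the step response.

49.7%

From 1 + K_pG(s) = 0: s² + 7.8s + 323 = 0 ⇒ ω_n = 17.97, ζ = 0.217.
%OS = 100·exp(−πζ/√(1−ζ²)) = 100·exp(−π·0.217/√0.9529) = 49.7%.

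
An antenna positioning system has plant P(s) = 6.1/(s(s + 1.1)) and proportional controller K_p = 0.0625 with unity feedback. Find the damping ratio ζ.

ζ = 0.891

With unity feedback the closed-loop characteristic equation is s² + 1.1s + 0.0625·6.1 = s² + 1.1s + 0.3812 = 0.
Matching s² + 2ζω_n s + ω_n²: ω_n = √0.3812 = 0.6175 rad/s and 2ζω_n = 1.1, so ζ = 1.1/(2·0.6175) = 0.891.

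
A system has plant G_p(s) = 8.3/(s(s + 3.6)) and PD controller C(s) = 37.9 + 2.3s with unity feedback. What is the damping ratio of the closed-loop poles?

Forward path: (37.9 + 2.3s)·8.3/(s(s+3.6)). The closed-loop characteristic equation is s² + (3.6 + 8.3·2.3)s + 8.3·37.9 = 0.
That is s² + 22.69s + 314.6 = 0, so ω_n = 17.74 rad/s and ζ = 22.69/(2·17.74) = 0.6397.

ζ = 0.64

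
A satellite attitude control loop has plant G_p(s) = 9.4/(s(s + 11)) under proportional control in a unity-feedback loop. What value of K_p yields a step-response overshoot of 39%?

From %OS = 100·exp(−πζ/√(1−ζ²)) = 39%, ζ = −ln(0.39)/√(π²+ln²(0.39)) = 0.2871.
Characteristic equation s² + 11s + 9.4K_p = 0 gives ζ = 11/(2√(9.4K_p)).
Setting ζ = 0.2871: √(9.4K_p) = 11/(2·0.2871) = 19.16, so K_p = 367/9.4 = 39.

K_p = 39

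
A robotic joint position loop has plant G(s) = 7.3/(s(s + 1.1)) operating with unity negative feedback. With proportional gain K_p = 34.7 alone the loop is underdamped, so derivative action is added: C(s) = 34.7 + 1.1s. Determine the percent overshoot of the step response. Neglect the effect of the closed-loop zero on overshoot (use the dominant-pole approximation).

39%

Forward path: (34.7 + 1.1s)·7.3/(s(s+1.1)). The closed-loop characteristic equation is s² + (1.1 + 7.3·1.1)s + 7.3·34.7 = 0.
That is s² + 9.13s + 253.3 = 0, so ω_n = 15.92 rad/s and ζ = 9.13/(2·15.92) = 0.2868.
%OS = 100·exp(−πζ/√(1−ζ²)) = 39%.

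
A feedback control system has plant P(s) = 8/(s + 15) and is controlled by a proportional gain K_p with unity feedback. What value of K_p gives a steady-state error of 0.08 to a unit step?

The loop is type 0, so e_ss(step) = 1/(1 + K_pos) with K_pos = K_p·P(0).
P(0) = 0.5333. Require 1/(1 + K_p·0.5333) = 0.08, so 1 + 0.5333·K_p = 12.5.
K_p = (12.5 − 1)/0.5333 = 21.6.

K_p = 21.6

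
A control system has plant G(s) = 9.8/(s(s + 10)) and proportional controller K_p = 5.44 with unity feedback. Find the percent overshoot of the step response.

From 1 + K_pG(s) = 0: s² + 10s + 53.31 = 0 ⇒ ω_n = 7.302, ζ = 0.6848.
%OS = 100·exp(−πζ/√(1−ζ²)) = 100·exp(−π·0.6848/√0.5311) = 5.22%.

5.22%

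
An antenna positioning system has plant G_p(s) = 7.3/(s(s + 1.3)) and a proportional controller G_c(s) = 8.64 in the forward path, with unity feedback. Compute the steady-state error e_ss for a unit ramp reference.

0.0206

The loop has one pole at the origin (type 1). Velocity error constant K_v = lim_{s→0} s·G_c(s)G_p(s) = 8.64·7.3/1.3 = 48.52.
Steady-state error to a unit ramp: e_ss = 1/K_v = 0.0206.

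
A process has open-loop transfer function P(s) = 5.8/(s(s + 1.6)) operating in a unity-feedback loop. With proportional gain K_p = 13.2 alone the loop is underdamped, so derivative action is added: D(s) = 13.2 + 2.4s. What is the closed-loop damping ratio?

Forward path: (13.2 + 2.4s)·5.8/(s(s+1.6)). The closed-loop characteristic equation is s² + (1.6 + 5.8·2.4)s + 5.8·13.2 = 0.
That is s² + 15.52s + 76.56 = 0, so ω_n = 8.75 rad/s and ζ = 15.52/(2·8.75) = 0.8869.

ζ = 0.887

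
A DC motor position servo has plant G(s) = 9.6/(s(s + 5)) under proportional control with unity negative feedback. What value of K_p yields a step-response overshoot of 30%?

K_p = 5.08

From %OS = 100·exp(−πζ/√(1−ζ²)) = 30%, ζ = −ln(0.3)/√(π²+ln²(0.3)) = 0.3579.
Characteristic equation s² + 5s + 9.6K_p = 0 gives ζ = 5/(2√(9.6K_p)).
Setting ζ = 0.3579: √(9.6K_p) = 5/(2·0.3579) = 6.986, so K_p = 48.8/9.6 = 5.08.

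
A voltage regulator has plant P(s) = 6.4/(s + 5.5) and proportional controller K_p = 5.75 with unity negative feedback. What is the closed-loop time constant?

τ = 0.0236 s

Closed-loop transfer function: T(s) = K_p·P(s)/(1 + K_p·P(s)) = 36.8/(s + 5.5 + 36.8) = 36.8/(s + 42.3).
Time constant τ = 1/42.3 = 0.0236 s.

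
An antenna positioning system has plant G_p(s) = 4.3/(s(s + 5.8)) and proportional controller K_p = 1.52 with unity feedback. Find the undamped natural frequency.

ω_n = 2.56 rad/s

The closed-loop denominator is s(s+5.8) + 1.52·4.3 = s² + 5.8s + 6.536.
So ω_n² = 6.536 ⇒ ω_n = 2.557 rad/s, and ζ = 5.8/(2ω_n) = 1.13.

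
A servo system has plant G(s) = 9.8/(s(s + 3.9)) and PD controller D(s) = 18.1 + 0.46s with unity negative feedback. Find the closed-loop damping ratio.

Forward path: (18.1 + 0.46s)·9.8/(s(s+3.9)). The closed-loop characteristic equation is s² + (3.9 + 9.8·0.46)s + 9.8·18.1 = 0.
That is s² + 8.408s + 177.4 = 0, so ω_n = 13.32 rad/s and ζ = 8.408/(2·13.32) = 0.3157.

ζ = 0.316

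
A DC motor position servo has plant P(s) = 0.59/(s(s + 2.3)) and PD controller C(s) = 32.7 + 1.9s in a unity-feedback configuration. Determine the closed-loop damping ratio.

ζ = 0.389

Forward path: (32.7 + 1.9s)·0.59/(s(s+2.3)). The closed-loop characteristic equation is s² + (2.3 + 0.59·1.9)s + 0.59·32.7 = 0.
That is s² + 3.421s + 19.29 = 0, so ω_n = 4.392 rad/s and ζ = 3.421/(2·4.392) = 0.3894.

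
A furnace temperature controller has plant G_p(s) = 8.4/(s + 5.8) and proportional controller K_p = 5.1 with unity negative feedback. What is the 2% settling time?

Closed-loop transfer function: T(s) = K_p·G_p(s)/(1 + K_p·G_p(s)) = 42.84/(s + 5.8 + 42.84) = 42.84/(s + 48.64).
Time constant τ = 1/48.64 = 0.02056 s, so the 2% settling time is about 4τ = 0.0822 s.

T_s ≈ 0.0822 s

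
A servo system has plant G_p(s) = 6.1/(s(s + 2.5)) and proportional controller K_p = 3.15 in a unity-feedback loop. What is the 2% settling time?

From 1 + K_pG_p(s) = 0: s² + 2.5s + 19.21 = 0 ⇒ ω_n = 4.383, ζ = 0.2852.
2% settling time T_s ≈ 4/(ζω_n) = 4/1.25 = 3.2 s.

T_s ≈ 3.2 s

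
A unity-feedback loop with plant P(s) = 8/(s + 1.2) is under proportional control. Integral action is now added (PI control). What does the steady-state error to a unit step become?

0

The integrator makes K_pos = lim_{s→0} C(s)G(s) infinite, so e_ss = 1/(1+K_pos) = 0.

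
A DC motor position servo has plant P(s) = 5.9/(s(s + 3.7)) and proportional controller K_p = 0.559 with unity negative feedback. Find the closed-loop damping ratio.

With unity feedback the closed-loop characteristic equation is s² + 3.7s + 0.559·5.9 = s² + 3.7s + 3.298 = 0.
Matching s² + 2ζω_n s + ω_n²: ω_n = √3.298 = 1.816 rad/s and 2ζω_n = 3.7, so ζ = 3.7/(2·1.816) = 1.02.

ζ = 1.02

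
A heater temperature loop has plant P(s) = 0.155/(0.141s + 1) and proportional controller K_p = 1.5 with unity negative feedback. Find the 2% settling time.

Closed loop: T(s) = K_p·P/(1+K_p·P) = 0.2325/(0.141s + 1 + 0.2325), with pole at s = −(1 + 0.2325)/0.141 = −8.741.
τ = 1/8.741 = 0.1144 s, so 2% settling time ≈ 4τ = 0.458 s.

T_s ≈ 0.458 s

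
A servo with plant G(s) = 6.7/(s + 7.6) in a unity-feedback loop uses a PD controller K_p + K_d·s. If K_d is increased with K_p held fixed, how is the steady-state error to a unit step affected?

At s = 0 the derivative term contributes nothing: C(0) = K_p regardless of K_d, so K_pos = K_p·G(0) and e_ss are unchanged.

unchanged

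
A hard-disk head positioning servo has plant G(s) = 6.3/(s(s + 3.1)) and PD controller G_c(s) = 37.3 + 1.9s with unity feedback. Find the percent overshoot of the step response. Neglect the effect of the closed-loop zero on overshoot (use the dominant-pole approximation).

17%

Forward path: (37.3 + 1.9s)·6.3/(s(s+3.1)). The closed-loop characteristic equation is s² + (3.1 + 6.3·1.9)s + 6.3·37.3 = 0.
That is s² + 15.07s + 235 = 0, so ω_n = 15.33 rad/s and ζ = 15.07/(2·15.33) = 0.4915.
%OS = 100·exp(−πζ/√(1−ζ²)) = 17%.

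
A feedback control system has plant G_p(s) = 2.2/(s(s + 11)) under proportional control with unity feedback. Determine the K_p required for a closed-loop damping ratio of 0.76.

Closed-loop characteristic equation: s² + 11s + K_p·2.2 = 0.
So ω_n = √(2.2K_p) and 2ζω_n = 11, giving ζ = 11/(2√(2.2K_p)).
Setting ζ = 0.76: √(2.2K_p) = 11/(2·0.76) = 7.237, so K_p = 52.37/2.2 = 23.8.

K_p = 23.8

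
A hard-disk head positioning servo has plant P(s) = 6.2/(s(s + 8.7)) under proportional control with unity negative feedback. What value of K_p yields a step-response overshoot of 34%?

K_p = 28.9

From %OS = 100·exp(−πζ/√(1−ζ²)) = 34%, ζ = −ln(0.34)/√(π²+ln²(0.34)) = 0.3248.
Characteristic equation s² + 8.7s + 6.2K_p = 0 gives ζ = 8.7/(2√(6.2K_p)).
Setting ζ = 0.3248: √(6.2K_p) = 8.7/(2·0.3248) = 13.39, so K_p = 179.4/6.2 = 28.9.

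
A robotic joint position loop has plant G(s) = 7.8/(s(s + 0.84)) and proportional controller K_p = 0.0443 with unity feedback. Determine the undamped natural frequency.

The closed-loop denominator is s(s+0.84) + 0.0443·7.8 = s² + 0.84s + 0.3455.
Matching s² + 2ζω_n s + ω_n²: ω_n = √0.3455 = 0.5878 rad/s and 2ζω_n = 0.84, so ζ = 0.84/(2·0.5878) = 0.714.

ω_n = 0.588 rad/s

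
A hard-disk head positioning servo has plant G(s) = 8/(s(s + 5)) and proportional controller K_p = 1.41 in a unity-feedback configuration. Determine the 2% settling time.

T_s ≈ 1.6 s

From 1 + K_pG(s) = 0: s² + 5s + 11.28 = 0 ⇒ ω_n = 3.359, ζ = 0.7444.
2% settling time T_s ≈ 4/(ζω_n) = 4/2.5 = 1.6 s.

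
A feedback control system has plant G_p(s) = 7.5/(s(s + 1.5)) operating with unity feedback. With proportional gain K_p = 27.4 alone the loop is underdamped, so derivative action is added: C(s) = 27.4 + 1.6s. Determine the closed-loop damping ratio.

ζ = 0.471

Forward path: (27.4 + 1.6s)·7.5/(s(s+1.5)). The closed-loop characteristic equation is s² + (1.5 + 7.5·1.6)s + 7.5·27.4 = 0.
That is s² + 13.5s + 205.5 = 0, so ω_n = 14.34 rad/s and ζ = 13.5/(2·14.34) = 0.4709.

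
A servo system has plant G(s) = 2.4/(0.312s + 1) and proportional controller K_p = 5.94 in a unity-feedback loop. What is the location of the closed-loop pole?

Closed loop: T(s) = K_p·G/(1+K_p·G) = 14.26/(0.312s + 1 + 14.26), with pole at s = −(1 + 14.26)/0.312 = −48.9.

s = -48.9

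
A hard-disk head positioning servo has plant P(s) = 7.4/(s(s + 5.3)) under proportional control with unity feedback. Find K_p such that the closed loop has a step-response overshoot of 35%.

K_p = 9.45

From %OS = 100·exp(−πζ/√(1−ζ²)) = 35%, ζ = −ln(0.35)/√(π²+ln²(0.35)) = 0.3169.
Characteristic equation s² + 5.3s + 7.4K_p = 0 gives ζ = 5.3/(2√(7.4K_p)).
Setting ζ = 0.3169: √(7.4K_p) = 5.3/(2·0.3169) = 8.361, so K_p = 69.91/7.4 = 9.45.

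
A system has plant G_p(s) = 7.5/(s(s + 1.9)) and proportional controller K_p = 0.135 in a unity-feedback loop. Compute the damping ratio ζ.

ζ = 0.944

With unity feedback the closed-loop characteristic equation is s² + 1.9s + 0.135·7.5 = s² + 1.9s + 1.013 = 0.
Matching s² + 2ζω_n s + ω_n²: ω_n = √1.013 = 1.006 rad/s and 2ζω_n = 1.9, so ζ = 1.9/(2·1.006) = 0.944.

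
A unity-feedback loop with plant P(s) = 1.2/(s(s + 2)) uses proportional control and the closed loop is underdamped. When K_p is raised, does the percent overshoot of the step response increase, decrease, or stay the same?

ζ = 2/(2√(1.2K_p)) decreases as K_p grows; lower damping means more overshoot.

increase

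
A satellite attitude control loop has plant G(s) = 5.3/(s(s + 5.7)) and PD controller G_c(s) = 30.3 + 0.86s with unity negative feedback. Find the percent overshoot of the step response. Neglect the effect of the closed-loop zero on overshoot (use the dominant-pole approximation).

24.9%

Forward path: (30.3 + 0.86s)·5.3/(s(s+5.7)). The closed-loop characteristic equation is s² + (5.7 + 5.3·0.86)s + 5.3·30.3 = 0.
That is s² + 10.26s + 160.6 = 0, so ω_n = 12.67 rad/s and ζ = 10.26/(2·12.67) = 0.4047.
%OS = 100·exp(−πζ/√(1−ζ²)) = 24.9%.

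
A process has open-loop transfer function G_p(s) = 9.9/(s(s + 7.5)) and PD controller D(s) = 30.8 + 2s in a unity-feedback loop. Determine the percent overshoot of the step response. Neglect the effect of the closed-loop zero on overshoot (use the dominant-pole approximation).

Forward path: (30.8 + 2s)·9.9/(s(s+7.5)). The closed-loop characteristic equation is s² + (7.5 + 9.9·2)s + 9.9·30.8 = 0.
That is s² + 27.3s + 304.9 = 0, so ω_n = 17.46 rad/s and ζ = 27.3/(2·17.46) = 0.7817.
%OS = 100·exp(−πζ/√(1−ζ²)) = 1.95%.

1.95%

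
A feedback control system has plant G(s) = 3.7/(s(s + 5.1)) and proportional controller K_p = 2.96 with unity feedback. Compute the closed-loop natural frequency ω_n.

1 + K_p·G(s) = 0 gives s² + 5.1s + 10.95 = 0.
So ω_n² = 10.95 ⇒ ω_n = 3.309 rad/s, and ζ = 5.1/(2ω_n) = 0.771.

ω_n = 3.31 rad/s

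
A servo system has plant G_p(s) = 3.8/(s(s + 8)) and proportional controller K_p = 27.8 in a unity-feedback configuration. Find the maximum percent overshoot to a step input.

26.5%

The closed-loop denominator s² + 8s + 105.6 gives ω_n = √105.6 = 10.28 and ζ = 8/(2ω_n) = 0.3892.
%OS = 100·exp(−πζ/√(1−ζ²)) = 100·exp(−π·0.3892/√0.8485) = 26.5%.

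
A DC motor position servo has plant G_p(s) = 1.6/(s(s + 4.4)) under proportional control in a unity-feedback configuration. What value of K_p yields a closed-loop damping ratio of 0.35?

Closed-loop characteristic equation: s² + 4.4s + K_p·1.6 = 0.
So ω_n = √(1.6K_p) and 2ζω_n = 4.4, giving ζ = 4.4/(2√(1.6K_p)).
Setting ζ = 0.35: √(1.6K_p) = 4.4/(2·0.35) = 6.286, so K_p = 39.51/1.6 = 24.7.

K_p = 24.7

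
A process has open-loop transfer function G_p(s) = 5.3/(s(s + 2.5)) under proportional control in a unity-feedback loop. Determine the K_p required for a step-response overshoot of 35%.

From %OS = 100·exp(−πζ/√(1−ζ²)) = 35%, ζ = −ln(0.35)/√(π²+ln²(0.35)) = 0.3169.
Characteristic equation s² + 2.5s + 5.3K_p = 0 gives ζ = 2.5/(2√(5.3K_p)).
Setting ζ = 0.3169: √(5.3K_p) = 2.5/(2·0.3169) = 3.944, so K_p = 15.55/5.3 = 2.93.

K_p = 2.93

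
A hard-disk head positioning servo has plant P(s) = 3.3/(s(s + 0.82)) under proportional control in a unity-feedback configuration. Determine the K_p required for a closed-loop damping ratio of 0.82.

K_p = 0.0758

Closed-loop characteristic equation: s² + 0.82s + K_p·3.3 = 0.
So ω_n = √(3.3K_p) and 2ζω_n = 0.82, giving ζ = 0.82/(2√(3.3K_p)).
Setting ζ = 0.82: √(3.3K_p) = 0.82/(2·0.82) = 0.5, so K_p = 0.25/3.3 = 0.0758.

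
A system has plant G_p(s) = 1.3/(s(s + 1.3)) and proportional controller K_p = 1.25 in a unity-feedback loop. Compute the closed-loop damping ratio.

The closed-loop denominator is s(s+1.3) + 1.25·1.3 = s² + 1.3s + 1.625.
Matching s² + 2ζω_n s + ω_n²: ω_n = √1.625 = 1.275 rad/s and 2ζω_n = 1.3, so ζ = 1.3/(2·1.275) = 0.51.

ζ = 0.51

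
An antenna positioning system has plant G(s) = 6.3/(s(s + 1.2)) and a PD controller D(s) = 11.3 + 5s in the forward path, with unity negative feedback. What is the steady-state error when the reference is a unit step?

0

The open loop D(s)G(s) has a pole at the origin (type 1), so the static position error constant is infinite and e_ss = 1/(1+∞) = 0.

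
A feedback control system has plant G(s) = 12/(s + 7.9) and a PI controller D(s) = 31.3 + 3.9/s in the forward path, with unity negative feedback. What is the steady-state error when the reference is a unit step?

The open loop D(s)G(s) has a pole at the origin (type 1), so the static position error constant is infinite and e_ss = 1/(1+∞) = 0.

0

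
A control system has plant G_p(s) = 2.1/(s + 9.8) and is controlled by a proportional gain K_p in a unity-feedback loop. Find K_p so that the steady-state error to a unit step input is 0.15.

For a type-0 loop with proportional control, e_ss = 1/(1 + K_p·G_p(0)).
G_p(0) = 0.2143. Require 1/(1 + K_p·0.2143) = 0.15, so 1 + 0.2143·K_p = 6.667.
K_p = (6.667 − 1)/0.2143 = 26.4.

K_p = 26.4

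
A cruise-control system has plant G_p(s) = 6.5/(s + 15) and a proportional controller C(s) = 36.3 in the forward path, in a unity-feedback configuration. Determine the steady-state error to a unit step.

The loop is type 0. Static position error constant K_pos = C(0)·G_p(0) = 36.3·0.4333 = 15.73.
Steady-state error to a unit step: e_ss = 1/(1+K_pos) = 1/16.73 = 0.0598.

0.0598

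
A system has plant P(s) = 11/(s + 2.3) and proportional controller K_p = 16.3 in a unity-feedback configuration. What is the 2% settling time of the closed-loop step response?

Closed-loop transfer function: T(s) = K_p·P(s)/(1 + K_p·P(s)) = 179.3/(s + 2.3 + 179.3) = 179.3/(s + 181.6).
Time constant τ = 1/181.6 = 0.005507 s, so the 2% settling time is about 4τ = 0.022 s.

T_s ≈ 0.022 s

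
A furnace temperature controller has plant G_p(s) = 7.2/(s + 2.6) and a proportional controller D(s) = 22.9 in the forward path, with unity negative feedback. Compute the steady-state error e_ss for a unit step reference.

0.0155

The loop is type 0. Static position error constant K_pos = D(0)·G_p(0) = 22.9·2.769 = 63.42.
Steady-state error to a unit step: e_ss = 1/(1+K_pos) = 1/64.42 = 0.0155.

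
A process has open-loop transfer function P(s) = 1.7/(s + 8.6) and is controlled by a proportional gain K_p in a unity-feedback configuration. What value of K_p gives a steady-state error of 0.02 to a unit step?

K_p = 248

For a type-0 loop with proportional control, e_ss = 1/(1 + K_p·P(0)).
P(0) = 0.1977. Require 1/(1 + K_p·0.1977) = 0.02, so 1 + 0.1977·K_p = 50.
K_p = (50 − 1)/0.1977 = 248.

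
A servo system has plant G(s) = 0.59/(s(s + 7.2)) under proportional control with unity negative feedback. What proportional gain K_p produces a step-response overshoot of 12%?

From %OS = 100·exp(−πζ/√(1−ζ²)) = 12%, ζ = −ln(0.12)/√(π²+ln²(0.12)) = 0.5594.
Characteristic equation s² + 7.2s + 0.59K_p = 0 gives ζ = 7.2/(2√(0.59K_p)).
Setting ζ = 0.5594: √(0.59K_p) = 7.2/(2·0.5594) = 6.435, so K_p = 41.41/0.59 = 70.2.

K_p = 70.2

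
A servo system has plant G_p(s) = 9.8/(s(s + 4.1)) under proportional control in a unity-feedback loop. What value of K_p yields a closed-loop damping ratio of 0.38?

Closed-loop characteristic equation: s² + 4.1s + K_p·9.8 = 0.
So ω_n = √(9.8K_p) and 2ζω_n = 4.1, giving ζ = 4.1/(2√(9.8K_p)).
Setting ζ = 0.38: √(9.8K_p) = 4.1/(2·0.38) = 5.395, so K_p = 29.1/9.8 = 2.97.

K_p = 2.97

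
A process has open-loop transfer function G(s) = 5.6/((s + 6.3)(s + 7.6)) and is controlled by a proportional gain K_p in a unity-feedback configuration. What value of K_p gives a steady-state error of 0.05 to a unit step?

Steady-state error for a unit step on this type-0 loop is 1/(1 + K_p·G(0)).
G(0) = 0.117. Require 1/(1 + K_p·0.117) = 0.05, so 1 + 0.117·K_p = 20.
K_p = (20 − 1)/0.117 = 162.

K_p = 162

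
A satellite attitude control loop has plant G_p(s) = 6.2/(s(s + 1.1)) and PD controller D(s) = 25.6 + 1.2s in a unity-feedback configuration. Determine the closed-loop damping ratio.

ζ = 0.339

Forward path: (25.6 + 1.2s)·6.2/(s(s+1.1)). The closed-loop characteristic equation is s² + (1.1 + 6.2·1.2)s + 6.2·25.6 = 0.
That is s² + 8.54s + 158.7 = 0, so ω_n = 12.6 rad/s and ζ = 8.54/(2·12.6) = 0.3389.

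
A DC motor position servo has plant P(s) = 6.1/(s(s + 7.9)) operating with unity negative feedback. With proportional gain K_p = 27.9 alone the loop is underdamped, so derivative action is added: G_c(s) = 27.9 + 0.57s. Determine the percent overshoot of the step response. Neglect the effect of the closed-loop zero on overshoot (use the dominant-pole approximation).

21.8%

Forward path: (27.9 + 0.57s)·6.1/(s(s+7.9)). The closed-loop characteristic equation is s² + (7.9 + 6.1·0.57)s + 6.1·27.9 = 0.
That is s² + 11.38s + 170.2 = 0, so ω_n = 13.05 rad/s and ζ = 11.38/(2·13.05) = 0.436.
%OS = 100·exp(−πζ/√(1−ζ²)) = 21.8%.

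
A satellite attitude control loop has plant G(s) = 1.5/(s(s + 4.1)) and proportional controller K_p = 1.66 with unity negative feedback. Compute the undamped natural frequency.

ω_n = 1.58 rad/s

With unity feedback the closed-loop characteristic equation is s² + 4.1s + 1.66·1.5 = s² + 4.1s + 2.49 = 0.
So ω_n² = 2.49 ⇒ ω_n = 1.578 rad/s, and ζ = 4.1/(2ω_n) = 1.3.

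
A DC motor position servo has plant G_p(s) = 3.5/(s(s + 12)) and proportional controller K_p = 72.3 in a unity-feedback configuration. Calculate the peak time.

T_p = 0.213 s

The closed-loop denominator s² + 12s + 253 gives ω_n = √253 = 15.91 and ζ = 12/(2ω_n) = 0.3772.
Damped frequency ω_d = ω_n√(1−ζ²) = 14.73 rad/s, so peak time T_p = π/ω_d = 0.213 s.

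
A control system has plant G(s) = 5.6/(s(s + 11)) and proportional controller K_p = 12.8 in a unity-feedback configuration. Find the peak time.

T_p = 0.488 s

Closed-loop characteristic equation: s² + 11s + 71.68 = 0, so ω_n = 8.466 rad/s and ζ = 11/(2·8.466) = 0.6496.
Damped frequency ω_d = ω_n√(1−ζ²) = 6.437 rad/s, so peak time T_p = π/ω_d = 0.488 s.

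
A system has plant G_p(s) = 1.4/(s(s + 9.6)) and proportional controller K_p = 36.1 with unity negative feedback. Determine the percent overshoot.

From 1 + K_pG_p(s) = 0: s² + 9.6s + 50.54 = 0 ⇒ ω_n = 7.109, ζ = 0.6752.
%OS = 100·exp(−πζ/√(1−ζ²)) = 100·exp(−π·0.6752/√0.5441) = 5.64%.

5.64%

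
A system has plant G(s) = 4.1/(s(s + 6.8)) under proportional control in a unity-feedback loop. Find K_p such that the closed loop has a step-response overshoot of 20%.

K_p = 13.6

From %OS = 100·exp(−πζ/√(1−ζ²)) = 20%, ζ = −ln(0.2)/√(π²+ln²(0.2)) = 0.4559.
Characteristic equation s² + 6.8s + 4.1K_p = 0 gives ζ = 6.8/(2√(4.1K_p)).
Setting ζ = 0.4559: √(4.1K_p) = 6.8/(2·0.4559) = 7.457, so K_p = 55.61/4.1 = 13.6.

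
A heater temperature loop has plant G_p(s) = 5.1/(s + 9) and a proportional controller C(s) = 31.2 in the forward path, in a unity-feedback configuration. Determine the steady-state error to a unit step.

The loop is type 0. Static position error constant K_pos = C(0)·G_p(0) = 31.2·0.5667 = 17.68.
Steady-state error to a unit step: e_ss = 1/(1+K_pos) = 1/18.68 = 0.0535.

0.0535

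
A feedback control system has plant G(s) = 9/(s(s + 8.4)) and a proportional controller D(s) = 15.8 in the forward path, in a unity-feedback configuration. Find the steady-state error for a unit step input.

The open loop D(s)G(s) has a pole at the origin (type 1), so the static position error constant is infinite and e_ss = 1/(1+∞) = 0.

0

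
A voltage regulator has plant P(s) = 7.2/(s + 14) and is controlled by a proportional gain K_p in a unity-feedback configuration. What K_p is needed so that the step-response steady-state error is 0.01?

For a type-0 loop with proportional control, e_ss = 1/(1 + K_p·P(0)).
P(0) = 0.5143. Require 1/(1 + K_p·0.5143) = 0.01, so 1 + 0.5143·K_p = 100.
K_p = (100 − 1)/0.5143 = 192.

K_p = 192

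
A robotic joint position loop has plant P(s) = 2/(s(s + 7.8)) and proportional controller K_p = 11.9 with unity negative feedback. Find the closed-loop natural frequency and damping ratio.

ω_n = 4.88 rad/s, ζ = 0.799

The closed-loop denominator is s(s+7.8) + 11.9·2 = s² + 7.8s + 23.8.
So ω_n² = 23.8 ⇒ ω_n = 4.879 rad/s, and ζ = 7.8/(2ω_n) = 0.799.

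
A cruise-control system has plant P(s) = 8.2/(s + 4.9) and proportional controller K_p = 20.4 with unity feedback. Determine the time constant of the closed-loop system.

Closed-loop transfer function: T(s) = K_p·P(s)/(1 + K_p·P(s)) = 167.3/(s + 4.9 + 167.3) = 167.3/(s + 172.2).
Time constant τ = 1/172.2 = 0.00581 s.

τ = 0.00581 s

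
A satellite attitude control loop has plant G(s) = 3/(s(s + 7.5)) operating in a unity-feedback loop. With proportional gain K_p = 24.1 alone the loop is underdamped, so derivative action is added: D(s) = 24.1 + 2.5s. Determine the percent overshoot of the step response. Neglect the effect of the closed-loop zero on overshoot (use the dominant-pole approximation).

Forward path: (24.1 + 2.5s)·3/(s(s+7.5)). The closed-loop characteristic equation is s² + (7.5 + 3·2.5)s + 3·24.1 = 0.
That is s² + 15s + 72.3 = 0, so ω_n = 8.503 rad/s and ζ = 15/(2·8.503) = 0.882.
%OS = 100·exp(−πζ/√(1−ζ²)) = 0.279%.

0.279%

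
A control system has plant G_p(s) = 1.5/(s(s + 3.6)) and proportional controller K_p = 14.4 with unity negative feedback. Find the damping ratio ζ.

ζ = 0.387

The closed-loop denominator is s(s+3.6) + 14.4·1.5 = s² + 3.6s + 21.6.
Matching s² + 2ζω_n s + ω_n²: ω_n = √21.6 = 4.648 rad/s and 2ζω_n = 3.6, so ζ = 3.6/(2·4.648) = 0.387.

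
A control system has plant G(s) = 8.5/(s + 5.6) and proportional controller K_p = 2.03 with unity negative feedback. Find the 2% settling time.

T_s ≈ 0.175 s

Closed-loop transfer function: T(s) = K_p·G(s)/(1 + K_p·G(s)) = 17.25/(s + 5.6 + 17.25) = 17.25/(s + 22.85).
Time constant τ = 1/22.85 = 0.04375 s, so the 2% settling time is about 4τ = 0.175 s.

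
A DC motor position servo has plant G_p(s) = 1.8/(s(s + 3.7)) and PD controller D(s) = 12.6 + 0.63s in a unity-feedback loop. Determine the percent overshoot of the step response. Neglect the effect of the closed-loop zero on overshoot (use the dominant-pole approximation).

15.7%

Forward path: (12.6 + 0.63s)·1.8/(s(s+3.7)). The closed-loop characteristic equation is s² + (3.7 + 1.8·0.63)s + 1.8·12.6 = 0.
That is s² + 4.834s + 22.68 = 0, so ω_n = 4.762 rad/s and ζ = 4.834/(2·4.762) = 0.5075.
%OS = 100·exp(−πζ/√(1−ζ²)) = 15.7%.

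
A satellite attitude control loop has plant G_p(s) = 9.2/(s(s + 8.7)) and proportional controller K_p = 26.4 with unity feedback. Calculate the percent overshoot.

The closed-loop denominator s² + 8.7s + 242.9 gives ω_n = √242.9 = 15.58 and ζ = 8.7/(2ω_n) = 0.2791.
%OS = 100·exp(−πζ/√(1−ζ²)) = 100·exp(−π·0.2791/√0.9221) = 40.1%.

40.1%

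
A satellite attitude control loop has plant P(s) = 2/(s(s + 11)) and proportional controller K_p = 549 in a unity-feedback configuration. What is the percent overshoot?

The closed-loop denominator s² + 11s + 1098 gives ω_n = √1098 = 33.14 and ζ = 11/(2ω_n) = 0.166.
%OS = 100·exp(−πζ/√(1−ζ²)) = 100·exp(−π·0.166/√0.9724) = 58.9%.

58.9%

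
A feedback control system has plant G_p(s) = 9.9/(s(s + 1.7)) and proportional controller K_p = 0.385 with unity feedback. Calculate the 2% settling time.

Closed-loop characteristic equation: s² + 1.7s + 3.812 = 0, so ω_n = 1.952 rad/s and ζ = 1.7/(2·1.952) = 0.4354.
2% settling time T_s ≈ 4/(ζω_n) = 4/0.85 = 4.71 s.

T_s ≈ 4.71 s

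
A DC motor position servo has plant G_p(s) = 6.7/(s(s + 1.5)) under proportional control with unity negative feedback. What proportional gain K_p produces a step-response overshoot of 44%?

From %OS = 100·exp(−πζ/√(1−ζ²)) = 44%, ζ = −ln(0.44)/√(π²+ln²(0.44)) = 0.2528.
Characteristic equation s² + 1.5s + 6.7K_p = 0 gives ζ = 1.5/(2√(6.7K_p)).
Setting ζ = 0.2528: √(6.7K_p) = 1.5/(2·0.2528) = 2.966, so K_p = 8.799/6.7 = 1.31.

K_p = 1.31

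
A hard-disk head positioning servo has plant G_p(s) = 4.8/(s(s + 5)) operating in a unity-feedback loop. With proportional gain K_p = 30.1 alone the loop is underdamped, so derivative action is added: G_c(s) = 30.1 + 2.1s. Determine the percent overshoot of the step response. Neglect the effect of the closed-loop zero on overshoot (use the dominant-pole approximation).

7.96%

Forward path: (30.1 + 2.1s)·4.8/(s(s+5)). The closed-loop characteristic equation is s² + (5 + 4.8·2.1)s + 4.8·30.1 = 0.
That is s² + 15.08s + 144.5 = 0, so ω_n = 12.02 rad/s and ζ = 15.08/(2·12.02) = 0.6273.
%OS = 100·exp(−πζ/√(1−ζ²)) = 7.96%.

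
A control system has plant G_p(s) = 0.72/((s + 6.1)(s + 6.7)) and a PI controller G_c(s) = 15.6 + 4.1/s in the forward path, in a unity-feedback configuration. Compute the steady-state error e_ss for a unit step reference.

The open loop G_c(s)G_p(s) has a pole at the origin (type 1), so the static position error constant is infinite and e_ss = 1/(1+∞) = 0.

0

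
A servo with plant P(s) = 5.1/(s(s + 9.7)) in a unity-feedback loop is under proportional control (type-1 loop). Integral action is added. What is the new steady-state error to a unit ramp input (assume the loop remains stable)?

The integrator raises the loop to type 2, so K_v → ∞ and e_ss to a ramp is zero.

0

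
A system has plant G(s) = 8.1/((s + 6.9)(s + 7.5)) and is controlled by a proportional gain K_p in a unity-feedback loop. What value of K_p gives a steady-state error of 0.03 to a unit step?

For a type-0 loop with proportional control, e_ss = 1/(1 + K_p·G(0)).
G(0) = 0.1565. Require 1/(1 + K_p·0.1565) = 0.03, so 1 + 0.1565·K_p = 33.33.
K_p = (33.33 − 1)/0.1565 = 207.

K_p = 207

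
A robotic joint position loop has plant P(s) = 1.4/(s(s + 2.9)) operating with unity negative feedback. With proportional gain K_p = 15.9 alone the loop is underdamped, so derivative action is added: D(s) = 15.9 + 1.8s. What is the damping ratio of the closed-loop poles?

ζ = 0.574

Forward path: (15.9 + 1.8s)·1.4/(s(s+2.9)). The closed-loop characteristic equation is s² + (2.9 + 1.4·1.8)s + 1.4·15.9 = 0.
That is s² + 5.42s + 22.26 = 0, so ω_n = 4.718 rad/s and ζ = 5.42/(2·4.718) = 0.5744.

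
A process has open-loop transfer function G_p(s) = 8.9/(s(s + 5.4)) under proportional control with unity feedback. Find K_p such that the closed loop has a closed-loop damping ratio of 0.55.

K_p = 2.71

Closed-loop characteristic equation: s² + 5.4s + K_p·8.9 = 0.
So ω_n = √(8.9K_p) and 2ζω_n = 5.4, giving ζ = 5.4/(2√(8.9K_p)).
Setting ζ = 0.55: √(8.9K_p) = 5.4/(2·0.55) = 4.909, so K_p = 24.1/8.9 = 2.71.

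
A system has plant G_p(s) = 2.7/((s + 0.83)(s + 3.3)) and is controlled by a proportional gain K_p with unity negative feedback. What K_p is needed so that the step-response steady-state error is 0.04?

K_p = 24.3

Steady-state error for a unit step on this type-0 loop is 1/(1 + K_p·G_p(0)).
G_p(0) = 0.9858. Require 1/(1 + K_p·0.9858) = 0.04, so 1 + 0.9858·K_p = 25.
K_p = (25 − 1)/0.9858 = 24.3.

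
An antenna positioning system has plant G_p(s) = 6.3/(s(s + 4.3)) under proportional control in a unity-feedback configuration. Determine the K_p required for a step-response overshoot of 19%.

K_p = 3.36

From %OS = 100·exp(−πζ/√(1−ζ²)) = 19%, ζ = −ln(0.19)/√(π²+ln²(0.19)) = 0.4673.
Characteristic equation s² + 4.3s + 6.3K_p = 0 gives ζ = 4.3/(2√(6.3K_p)).
Setting ζ = 0.4673: √(6.3K_p) = 4.3/(2·0.4673) = 4.6, so K_p = 21.16/6.3 = 3.36.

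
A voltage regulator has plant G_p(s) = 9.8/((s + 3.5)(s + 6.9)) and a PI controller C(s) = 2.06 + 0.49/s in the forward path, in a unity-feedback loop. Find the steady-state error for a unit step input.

The open loop C(s)G_p(s) has a pole at the origin (type 1), so the static position error constant is infinite and e_ss = 1/(1+∞) = 0.

0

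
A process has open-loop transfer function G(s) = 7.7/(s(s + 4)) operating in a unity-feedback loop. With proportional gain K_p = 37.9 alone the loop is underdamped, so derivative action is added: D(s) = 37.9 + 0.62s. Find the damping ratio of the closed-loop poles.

ζ = 0.257

Forward path: (37.9 + 0.62s)·7.7/(s(s+4)). The closed-loop characteristic equation is s² + (4 + 7.7·0.62)s + 7.7·37.9 = 0.
That is s² + 8.774s + 291.8 = 0, so ω_n = 17.08 rad/s and ζ = 8.774/(2·17.08) = 0.2568.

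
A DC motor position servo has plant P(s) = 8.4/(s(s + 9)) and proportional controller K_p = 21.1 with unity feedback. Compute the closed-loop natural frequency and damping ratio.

The closed-loop denominator is s(s+9) + 21.1·8.4 = s² + 9s + 177.2.
So ω_n² = 177.2 ⇒ ω_n = 13.31 rad/s, and ζ = 9/(2ω_n) = 0.338.

ω_n = 13.3 rad/s, ζ = 0.338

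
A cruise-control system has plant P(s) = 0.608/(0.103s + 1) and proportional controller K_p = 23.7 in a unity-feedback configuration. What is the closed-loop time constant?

Closed loop: T(s) = K_p·P/(1+K_p·P) = 14.41/(0.103s + 1 + 14.41), with pole at s = −(1 + 14.41)/0.103 = −149.6.
Closed-loop time constant τ = 1/149.6 = 0.00668 s.

τ = 0.00668 s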